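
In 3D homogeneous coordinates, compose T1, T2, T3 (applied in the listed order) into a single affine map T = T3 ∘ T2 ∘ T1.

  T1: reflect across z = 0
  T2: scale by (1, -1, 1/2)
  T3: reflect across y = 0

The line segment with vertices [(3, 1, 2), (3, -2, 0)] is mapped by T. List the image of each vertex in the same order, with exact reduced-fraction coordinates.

T1 reflect across z = 0: (3, 1, 2) → (3, 1, -2); (3, -2, 0) → (3, -2, 0)
T2 scale by (1, -1, 1/2): (3, 1, -2) → (3, -1, -1); (3, -2, 0) → (3, 2, 0)
T3 reflect across y = 0: (3, -1, -1) → (3, 1, -1); (3, 2, 0) → (3, -2, 0)

image vertices: (3, 1, -1), (3, -2, 0)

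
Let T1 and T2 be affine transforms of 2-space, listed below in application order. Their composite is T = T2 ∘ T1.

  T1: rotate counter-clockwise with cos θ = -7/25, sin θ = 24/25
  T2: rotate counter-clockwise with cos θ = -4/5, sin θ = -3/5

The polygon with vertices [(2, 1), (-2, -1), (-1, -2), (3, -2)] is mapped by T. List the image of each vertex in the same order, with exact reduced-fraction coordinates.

T1 rotate counter-clockwise with cos θ = -7/25, sin θ = 24/25: (2, 1) → (-38/25, 41/25); (-2, -1) → (38/25, -41/25); (-1, -2) → (11/5, -2/5); (3, -2) → (27/25, 86/25)
T2 rotate counter-clockwise with cos θ = -4/5, sin θ = -3/5: (-38/25, 41/25) → (11/5, -2/5); (38/25, -41/25) → (-11/5, 2/5); (11/5, -2/5) → (-2, -1); (27/25, 86/25) → (6/5, -17/5)

image vertices: (11/5, -2/5), (-11/5, 2/5), (-2, -1), (6/5, -17/5)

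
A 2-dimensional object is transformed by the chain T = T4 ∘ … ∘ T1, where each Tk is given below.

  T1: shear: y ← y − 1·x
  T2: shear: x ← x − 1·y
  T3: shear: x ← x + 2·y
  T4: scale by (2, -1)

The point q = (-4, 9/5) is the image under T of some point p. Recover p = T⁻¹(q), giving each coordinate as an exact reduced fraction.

T1 = [1 0 0; -1 1 0; 0 0 1]
T2·T1 = [2 -1 0; -1 1 0; 0 0 1]
T3·…·T1 = [0 1 0; -1 1 0; 0 0 1]
T4·…·T1 = [0 2 0; 1 -1 0; 0 0 1]
det M = -2; M⁻¹ = [1/2 1 0; 1/2 0 0; 0 0 1]
M⁻¹ · (-4, 9/5)ᵀ = (-1/5, -2)ᵀ

p = (-1/5, -2)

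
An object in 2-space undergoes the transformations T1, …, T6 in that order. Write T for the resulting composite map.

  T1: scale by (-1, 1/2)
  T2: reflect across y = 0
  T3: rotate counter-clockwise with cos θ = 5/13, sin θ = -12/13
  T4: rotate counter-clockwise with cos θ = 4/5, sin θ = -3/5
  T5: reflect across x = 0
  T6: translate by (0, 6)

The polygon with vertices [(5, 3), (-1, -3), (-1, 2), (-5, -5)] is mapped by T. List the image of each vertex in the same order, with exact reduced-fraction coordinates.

T1 scale by (-1, 1/2): (5, 3) → (-5, 3/2); (-1, -3) → (1, -3/2); (-1, 2) → (1, 1); (-5, -5) → (5, -5/2)
T2 reflect across y = 0: (-5, 3/2) → (-5, -3/2); (1, -3/2) → (1, 3/2); (1, 1) → (1, -1); (5, -5/2) → (5, 5/2)
T3 rotate counter-clockwise with cos θ = 5/13, sin θ = -12/13: (-5, -3/2) → (-43/13, 105/26); (1, 3/2) → (23/13, -9/26); (1, -1) → (-7/13, -17/13); (5, 5/2) → (55/13, -95/26)
T4 rotate counter-clockwise with cos θ = 4/5, sin θ = -3/5: (-43/13, 105/26) → (-29/130, 339/65); (23/13, -9/26) → (157/130, -87/65); (-7/13, -17/13) → (-79/65, -47/65); (55/13, -95/26) → (31/26, -71/13)
T5 reflect across x = 0: (-29/130, 339/65) → (29/130, 339/65); (157/130, -87/65) → (-157/130, -87/65); (-79/65, -47/65) → (79/65, -47/65); (31/26, -71/13) → (-31/26, -71/13)
T6 translate by (0, 6): (29/130, 339/65) → (29/130, 729/65); (-157/130, -87/65) → (-157/130, 303/65); (79/65, -47/65) → (79/65, 343/65); (-31/26, -71/13) → (-31/26, 7/13)

image vertices: (29/130, 729/65), (-157/130, 303/65), (79/65, 343/65), (-31/26, 7/13)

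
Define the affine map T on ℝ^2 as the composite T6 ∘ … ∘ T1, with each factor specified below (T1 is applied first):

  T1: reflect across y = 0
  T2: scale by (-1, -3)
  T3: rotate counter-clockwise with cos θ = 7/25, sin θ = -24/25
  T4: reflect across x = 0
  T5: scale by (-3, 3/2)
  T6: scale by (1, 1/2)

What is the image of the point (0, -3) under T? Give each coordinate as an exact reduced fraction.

T1 reflect across y = 0: (0, -3) → (0, 3)
T2 scale by (-1, -3): (0, 3) → (0, -9)
T3 rotate counter-clockwise with cos θ = 7/25, sin θ = -24/25: (0, -9) → (-216/25, -63/25)
T4 reflect across x = 0: (-216/25, -63/25) → (216/25, -63/25)
T5 scale by (-3, 3/2): (216/25, -63/25) → (-648/25, -189/50)
T6 scale by (1, 1/2): (-648/25, -189/50) → (-648/25, -189/100)

T(p) = (-648/25, -189/100)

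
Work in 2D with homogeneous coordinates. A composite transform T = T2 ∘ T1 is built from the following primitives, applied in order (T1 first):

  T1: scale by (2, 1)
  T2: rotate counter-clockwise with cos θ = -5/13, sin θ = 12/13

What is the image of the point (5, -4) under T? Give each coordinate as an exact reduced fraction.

T(p) = (-2/13, 140/13)

T1 scale by (2, 1): (5, -4) → (10, -4)
T2 rotate counter-clockwise with cos θ = -5/13, sin θ = 12/13: (10, -4) → (-2/13, 140/13)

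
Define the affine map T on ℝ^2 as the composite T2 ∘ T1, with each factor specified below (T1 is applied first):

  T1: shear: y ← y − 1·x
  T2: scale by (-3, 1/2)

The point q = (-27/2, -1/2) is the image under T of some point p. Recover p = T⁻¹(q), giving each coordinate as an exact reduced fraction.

p = (9/2, 7/2)

T1 = [1 0 0; -1 1 0; 0 0 1]
T2·T1 = [-3 0 0; -1/2 1/2 0; 0 0 1]
det M = -3/2; M⁻¹ = [-1/3 0 0; -1/3 2 0; 0 0 1]
M⁻¹ · (-27/2, -1/2)ᵀ = (9/2, 7/2)ᵀ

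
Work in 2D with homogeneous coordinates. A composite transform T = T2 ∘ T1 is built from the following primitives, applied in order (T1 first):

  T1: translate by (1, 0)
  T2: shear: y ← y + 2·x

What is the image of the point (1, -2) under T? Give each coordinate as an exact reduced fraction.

T(p) = (2, 2)

T1 translate by (1, 0): (1, -2) → (2, -2)
T2 shear: y ← y + 2·x: (2, -2) → (2, 2)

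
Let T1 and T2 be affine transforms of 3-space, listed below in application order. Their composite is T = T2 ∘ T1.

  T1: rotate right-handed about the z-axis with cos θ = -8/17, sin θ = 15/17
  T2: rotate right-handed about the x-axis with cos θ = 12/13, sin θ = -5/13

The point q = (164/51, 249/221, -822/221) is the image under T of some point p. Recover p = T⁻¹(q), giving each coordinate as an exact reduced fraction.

p = (2/3, -4, -3)

T1 = [-8/17 -15/17 0 0; 15/17 -8/17 0 0; 0 0 1 0; 0 0 0 1]
T2·T1 = [-8/17 -15/17 0 0; 180/221 -96/221 5/13 0; -75/221 40/221 12/13 0; 0 0 0 1]
det M = 1; M⁻¹ = [-8/17 180/221 -75/221 0; -15/17 -96/221 40/221 0; 0 5/13 12/13 0; 0 0 0 1]
M⁻¹ · (164/51, 249/221, -822/221)ᵀ = (2/3, -4, -3)ᵀ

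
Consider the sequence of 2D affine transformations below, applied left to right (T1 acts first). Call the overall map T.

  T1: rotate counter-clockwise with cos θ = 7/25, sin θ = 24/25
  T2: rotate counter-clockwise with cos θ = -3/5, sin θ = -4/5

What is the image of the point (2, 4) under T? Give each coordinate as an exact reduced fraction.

T(p) = (22/5, 4/5)

T1 rotate counter-clockwise with cos θ = 7/25, sin θ = 24/25: (2, 4) → (-82/25, 76/25)
T2 rotate counter-clockwise with cos θ = -3/5, sin θ = -4/5: (-82/25, 76/25) → (22/5, 4/5)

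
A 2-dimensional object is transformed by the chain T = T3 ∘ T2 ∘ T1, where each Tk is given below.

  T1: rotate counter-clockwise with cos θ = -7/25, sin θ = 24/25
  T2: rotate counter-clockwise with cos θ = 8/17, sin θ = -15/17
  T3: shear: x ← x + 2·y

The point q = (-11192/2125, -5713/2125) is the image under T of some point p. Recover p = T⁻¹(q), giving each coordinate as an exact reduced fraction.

p = (-9/5, -2)

T1 = [-7/25 -24/25 0; 24/25 -7/25 0; 0 0 1]
T2·T1 = [304/425 -297/425 0; 297/425 304/425 0; 0 0 1]
T3·…·T1 = [898/425 311/425 0; 297/425 304/425 0; 0 0 1]
det M = 1; M⁻¹ = [304/425 -311/425 0; -297/425 898/425 0; 0 0 1]
M⁻¹ · (-11192/2125, -5713/2125)ᵀ = (-9/5, -2)ᵀ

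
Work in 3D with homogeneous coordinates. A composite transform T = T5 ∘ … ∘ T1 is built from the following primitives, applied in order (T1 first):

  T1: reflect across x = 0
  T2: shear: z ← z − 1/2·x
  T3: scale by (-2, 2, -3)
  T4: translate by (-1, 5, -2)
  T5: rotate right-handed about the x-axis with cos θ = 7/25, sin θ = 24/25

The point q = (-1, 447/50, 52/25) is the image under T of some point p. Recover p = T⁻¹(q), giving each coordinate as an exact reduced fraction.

T1 = [-1 0 0 0; 0 1 0 0; 0 0 1 0; 0 0 0 1]
T2·T1 = [-1 0 0 0; 0 1 0 0; 1/2 0 1 0; 0 0 0 1]
T3·…·T1 = [2 0 0 0; 0 2 0 0; -3/2 0 -3 0; 0 0 0 1]
T4·…·T1 = [2 0 0 -1; 0 2 0 5; -3/2 0 -3 -2; 0 0 0 1]
T5·…·T1 = [2 0 0 -1; 36/25 14/25 72/25 83/25; -21/50 48/25 -21/25 106/25; 0 0 0 1]
det M = -12; M⁻¹ = [1/2 0 0 1/2; 0 7/50 12/25 -5/2; -1/4 8/25 -7/75 -11/12; 0 0 0 1]
M⁻¹ · (-1, 447/50, 52/25)ᵀ = (0, -1/4, 2)ᵀ

p = (0, -1/4, 2)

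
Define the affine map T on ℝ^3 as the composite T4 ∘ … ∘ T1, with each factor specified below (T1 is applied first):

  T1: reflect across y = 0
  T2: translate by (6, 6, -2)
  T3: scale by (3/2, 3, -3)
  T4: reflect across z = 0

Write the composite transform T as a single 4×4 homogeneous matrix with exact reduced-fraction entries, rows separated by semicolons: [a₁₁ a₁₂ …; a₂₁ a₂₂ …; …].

T = [3/2 0 0 9; 0 -3 0 18; 0 0 3 -6; 0 0 0 1]

T1 = [1 0 0 0; 0 -1 0 0; 0 0 1 0; 0 0 0 1]
T2·T1 = [1 0 0 6; 0 -1 0 6; 0 0 1 -2; 0 0 0 1]
T3·…·T1 = [3/2 0 0 9; 0 -3 0 18; 0 0 -3 6; 0 0 0 1]
T4·…·T1 = [3/2 0 0 9; 0 -3 0 18; 0 0 3 -6; 0 0 0 1]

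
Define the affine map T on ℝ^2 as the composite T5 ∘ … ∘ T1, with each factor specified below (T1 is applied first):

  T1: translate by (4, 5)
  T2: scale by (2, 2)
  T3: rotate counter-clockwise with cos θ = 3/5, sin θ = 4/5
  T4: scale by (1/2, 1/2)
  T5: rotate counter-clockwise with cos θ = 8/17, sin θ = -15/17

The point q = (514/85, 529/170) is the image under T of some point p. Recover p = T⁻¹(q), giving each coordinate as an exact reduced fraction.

p = (3/2, -1)

T1 = [1 0 4; 0 1 5; 0 0 1]
T2·T1 = [2 0 8; 0 2 10; 0 0 1]
T3·…·T1 = [6/5 -8/5 -16/5; 8/5 6/5 62/5; 0 0 1]
T4·…·T1 = [3/5 -4/5 -8/5; 4/5 3/5 31/5; 0 0 1]
T5·…·T1 = [84/85 13/85 401/85; -13/85 84/85 368/85; 0 0 1]
det M = 1; M⁻¹ = [84/85 -13/85 -4; 13/85 84/85 -5; 0 0 1]
M⁻¹ · (514/85, 529/170)ᵀ = (3/2, -1)ᵀ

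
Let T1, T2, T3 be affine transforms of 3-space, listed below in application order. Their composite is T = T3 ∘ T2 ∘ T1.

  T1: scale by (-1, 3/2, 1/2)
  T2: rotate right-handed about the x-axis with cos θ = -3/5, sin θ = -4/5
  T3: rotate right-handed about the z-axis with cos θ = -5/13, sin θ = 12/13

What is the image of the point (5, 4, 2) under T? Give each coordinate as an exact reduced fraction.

T1 scale by (-1, 3/2, 1/2): (5, 4, 2) → (-5, 6, 1)
T2 rotate right-handed about the x-axis with cos θ = -3/5, sin θ = -4/5: (-5, 6, 1) → (-5, -14/5, -27/5)
T3 rotate right-handed about the z-axis with cos θ = -5/13, sin θ = 12/13: (-5, -14/5, -27/5) → (293/65, -46/13, -27/5)

T(p) = (293/65, -46/13, -27/5)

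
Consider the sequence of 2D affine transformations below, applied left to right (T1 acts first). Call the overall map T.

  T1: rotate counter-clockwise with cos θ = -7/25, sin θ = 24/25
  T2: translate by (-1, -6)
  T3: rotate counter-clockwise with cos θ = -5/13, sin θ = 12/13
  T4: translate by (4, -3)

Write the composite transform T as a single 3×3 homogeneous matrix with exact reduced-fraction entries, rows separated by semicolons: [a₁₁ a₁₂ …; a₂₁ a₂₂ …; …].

T1 = [-7/25 -24/25 0; 24/25 -7/25 0; 0 0 1]
T2·T1 = [-7/25 -24/25 -1; 24/25 -7/25 -6; 0 0 1]
T3·…·T1 = [-253/325 204/325 77/13; -204/325 -253/325 18/13; 0 0 1]
T4·…·T1 = [-253/325 204/325 129/13; -204/325 -253/325 -21/13; 0 0 1]

T = [-253/325 204/325 129/13; -204/325 -253/325 -21/13; 0 0 1]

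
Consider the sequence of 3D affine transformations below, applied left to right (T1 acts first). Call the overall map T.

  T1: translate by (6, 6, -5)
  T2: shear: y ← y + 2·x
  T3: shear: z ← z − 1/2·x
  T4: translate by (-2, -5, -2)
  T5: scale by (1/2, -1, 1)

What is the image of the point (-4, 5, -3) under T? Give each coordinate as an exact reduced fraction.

T1 translate by (6, 6, -5): (-4, 5, -3) → (2, 11, -8)
T2 shear: y ← y + 2·x: (2, 11, -8) → (2, 15, -8)
T3 shear: z ← z − 1/2·x: (2, 15, -8) → (2, 15, -9)
T4 translate by (-2, -5, -2): (2, 15, -9) → (0, 10, -11)
T5 scale by (1/2, -1, 1): (0, 10, -11) → (0, -10, -11)

T(p) = (0, -10, -11)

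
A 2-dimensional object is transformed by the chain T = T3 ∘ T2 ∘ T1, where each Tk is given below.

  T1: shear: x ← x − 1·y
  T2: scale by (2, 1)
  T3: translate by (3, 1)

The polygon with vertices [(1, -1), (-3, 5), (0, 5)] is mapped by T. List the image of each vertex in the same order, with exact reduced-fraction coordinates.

image vertices: (7, 0), (-13, 6), (-7, 6)

T1 shear: x ← x − 1·y: (1, -1) → (2, -1); (-3, 5) → (-8, 5); (0, 5) → (-5, 5)
T2 scale by (2, 1): (2, -1) → (4, -1); (-8, 5) → (-16, 5); (-5, 5) → (-10, 5)
T3 translate by (3, 1): (4, -1) → (7, 0); (-16, 5) → (-13, 6); (-10, 5) → (-7, 6)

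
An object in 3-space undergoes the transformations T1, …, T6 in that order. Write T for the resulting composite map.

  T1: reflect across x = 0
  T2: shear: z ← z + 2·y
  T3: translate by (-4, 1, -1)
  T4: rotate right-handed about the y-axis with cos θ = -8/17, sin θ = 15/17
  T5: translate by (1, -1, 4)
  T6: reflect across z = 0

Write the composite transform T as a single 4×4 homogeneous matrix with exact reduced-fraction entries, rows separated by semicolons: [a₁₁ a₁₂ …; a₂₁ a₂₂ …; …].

T = [8/17 30/17 15/17 2; 0 1 0 0; -15/17 16/17 8/17 -8; 0 0 0 1]

T1 = [-1 0 0 0; 0 1 0 0; 0 0 1 0; 0 0 0 1]
T2·T1 = [-1 0 0 0; 0 1 0 0; 0 2 1 0; 0 0 0 1]
T3·…·T1 = [-1 0 0 -4; 0 1 0 1; 0 2 1 -1; 0 0 0 1]
T4·…·T1 = [8/17 30/17 15/17 1; 0 1 0 1; 15/17 -16/17 -8/17 4; 0 0 0 1]
T5·…·T1 = [8/17 30/17 15/17 2; 0 1 0 0; 15/17 -16/17 -8/17 8; 0 0 0 1]
T6·…·T1 = [8/17 30/17 15/17 2; 0 1 0 0; -15/17 16/17 8/17 -8; 0 0 0 1]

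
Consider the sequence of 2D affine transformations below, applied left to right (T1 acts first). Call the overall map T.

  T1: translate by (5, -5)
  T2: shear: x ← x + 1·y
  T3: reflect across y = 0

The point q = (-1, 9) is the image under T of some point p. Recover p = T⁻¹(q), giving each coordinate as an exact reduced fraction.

p = (3, -4)

T1 = [1 0 5; 0 1 -5; 0 0 1]
T2·T1 = [1 1 0; 0 1 -5; 0 0 1]
T3·…·T1 = [1 1 0; 0 -1 5; 0 0 1]
det M = -1; M⁻¹ = [1 1 -5; 0 -1 5; 0 0 1]
M⁻¹ · (-1, 9)ᵀ = (3, -4)ᵀ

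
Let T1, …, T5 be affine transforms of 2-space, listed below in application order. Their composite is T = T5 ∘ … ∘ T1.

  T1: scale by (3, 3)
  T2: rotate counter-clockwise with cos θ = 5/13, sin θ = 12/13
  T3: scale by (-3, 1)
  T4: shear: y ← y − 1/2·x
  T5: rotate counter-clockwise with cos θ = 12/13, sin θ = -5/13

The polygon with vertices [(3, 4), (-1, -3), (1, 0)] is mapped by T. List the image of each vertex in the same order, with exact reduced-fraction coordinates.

image vertices: (7323/338, -1251/169), (-6111/338, 2097/169), (-495/338, 927/169)

T1 scale by (3, 3): (3, 4) → (9, 12); (-1, -3) → (-3, -9); (1, 0) → (3, 0)
T2 rotate counter-clockwise with cos θ = 5/13, sin θ = 12/13: (9, 12) → (-99/13, 168/13); (-3, -9) → (93/13, -81/13); (3, 0) → (15/13, 36/13)
T3 scale by (-3, 1): (-99/13, 168/13) → (297/13, 168/13); (93/13, -81/13) → (-279/13, -81/13); (15/13, 36/13) → (-45/13, 36/13)
T4 shear: y ← y − 1/2·x: (297/13, 168/13) → (297/13, 3/2); (-279/13, -81/13) → (-279/13, 9/2); (-45/13, 36/13) → (-45/13, 9/2)
T5 rotate counter-clockwise with cos θ = 12/13, sin θ = -5/13: (297/13, 3/2) → (7323/338, -1251/169); (-279/13, 9/2) → (-6111/338, 2097/169); (-45/13, 9/2) → (-495/338, 927/169)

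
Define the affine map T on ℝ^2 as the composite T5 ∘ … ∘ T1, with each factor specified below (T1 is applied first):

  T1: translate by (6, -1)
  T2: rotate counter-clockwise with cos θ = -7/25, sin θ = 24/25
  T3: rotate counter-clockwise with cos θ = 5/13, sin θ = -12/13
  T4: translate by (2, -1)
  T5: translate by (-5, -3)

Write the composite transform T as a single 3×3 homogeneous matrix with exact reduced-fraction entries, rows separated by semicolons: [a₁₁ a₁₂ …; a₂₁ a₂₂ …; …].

T1 = [1 0 6; 0 1 -1; 0 0 1]
T2·T1 = [-7/25 -24/25 -18/25; 24/25 -7/25 151/25; 0 0 1]
T3·…·T1 = [253/325 -204/325 1722/325; 204/325 253/325 971/325; 0 0 1]
T4·…·T1 = [253/325 -204/325 2372/325; 204/325 253/325 646/325; 0 0 1]
T5·…·T1 = [253/325 -204/325 747/325; 204/325 253/325 -329/325; 0 0 1]

T = [253/325 -204/325 747/325; 204/325 253/325 -329/325; 0 0 1]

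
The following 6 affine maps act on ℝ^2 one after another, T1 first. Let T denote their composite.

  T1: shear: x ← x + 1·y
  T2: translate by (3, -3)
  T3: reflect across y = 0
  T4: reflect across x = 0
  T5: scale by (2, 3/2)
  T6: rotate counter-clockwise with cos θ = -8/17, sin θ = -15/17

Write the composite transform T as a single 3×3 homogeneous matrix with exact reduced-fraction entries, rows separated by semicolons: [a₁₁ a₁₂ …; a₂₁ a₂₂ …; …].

T = [16/17 -13/34 231/34; 30/17 42/17 54/17; 0 0 1]

T1 = [1 1 0; 0 1 0; 0 0 1]
T2·T1 = [1 1 3; 0 1 -3; 0 0 1]
T3·…·T1 = [1 1 3; 0 -1 3; 0 0 1]
T4·…·T1 = [-1 -1 -3; 0 -1 3; 0 0 1]
T5·…·T1 = [-2 -2 -6; 0 -3/2 9/2; 0 0 1]
T6·…·T1 = [16/17 -13/34 231/34; 30/17 42/17 54/17; 0 0 1]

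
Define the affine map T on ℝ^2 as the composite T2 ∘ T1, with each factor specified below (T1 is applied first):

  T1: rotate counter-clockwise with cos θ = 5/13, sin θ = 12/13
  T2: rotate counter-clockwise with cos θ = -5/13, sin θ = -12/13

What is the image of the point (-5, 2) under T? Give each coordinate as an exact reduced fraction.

T1 rotate counter-clockwise with cos θ = 5/13, sin θ = 12/13: (-5, 2) → (-49/13, -50/13)
T2 rotate counter-clockwise with cos θ = -5/13, sin θ = -12/13: (-49/13, -50/13) → (-355/169, 838/169)

T(p) = (-355/169, 838/169)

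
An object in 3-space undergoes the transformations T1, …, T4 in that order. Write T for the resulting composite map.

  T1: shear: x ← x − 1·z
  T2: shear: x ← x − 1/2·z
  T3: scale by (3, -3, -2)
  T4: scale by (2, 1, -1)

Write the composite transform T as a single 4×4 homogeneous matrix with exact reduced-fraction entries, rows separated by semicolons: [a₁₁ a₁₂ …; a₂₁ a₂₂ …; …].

T = [6 0 -9 0; 0 -3 0 0; 0 0 2 0; 0 0 0 1]

T1 = [1 0 -1 0; 0 1 0 0; 0 0 1 0; 0 0 0 1]
T2·T1 = [1 0 -3/2 0; 0 1 0 0; 0 0 1 0; 0 0 0 1]
T3·…·T1 = [3 0 -9/2 0; 0 -3 0 0; 0 0 -2 0; 0 0 0 1]
T4·…·T1 = [6 0 -9 0; 0 -3 0 0; 0 0 2 0; 0 0 0 1]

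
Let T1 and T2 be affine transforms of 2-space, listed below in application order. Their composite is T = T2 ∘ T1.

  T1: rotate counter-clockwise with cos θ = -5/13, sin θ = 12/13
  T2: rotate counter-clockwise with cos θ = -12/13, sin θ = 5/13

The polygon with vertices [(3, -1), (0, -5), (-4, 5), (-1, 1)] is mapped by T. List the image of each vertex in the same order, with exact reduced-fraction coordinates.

image vertices: (-1, -3), (-5, 0), (5, 4), (1, 1)

T1 rotate counter-clockwise with cos θ = -5/13, sin θ = 12/13: (3, -1) → (-3/13, 41/13); (0, -5) → (60/13, 25/13); (-4, 5) → (-40/13, -73/13); (-1, 1) → (-7/13, -17/13)
T2 rotate counter-clockwise with cos θ = -12/13, sin θ = 5/13: (-3/13, 41/13) → (-1, -3); (60/13, 25/13) → (-5, 0); (-40/13, -73/13) → (5, 4); (-7/13, -17/13) → (1, 1)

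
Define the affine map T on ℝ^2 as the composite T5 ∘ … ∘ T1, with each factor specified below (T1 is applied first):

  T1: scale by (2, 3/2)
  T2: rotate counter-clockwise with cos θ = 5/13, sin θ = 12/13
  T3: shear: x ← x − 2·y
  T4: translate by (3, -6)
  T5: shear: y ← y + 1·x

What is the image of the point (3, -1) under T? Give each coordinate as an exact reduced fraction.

T(p) = (-42/13, -111/26)

T1 scale by (2, 3/2): (3, -1) → (6, -3/2)
T2 rotate counter-clockwise with cos θ = 5/13, sin θ = 12/13: (6, -3/2) → (48/13, 129/26)
T3 shear: x ← x − 2·y: (48/13, 129/26) → (-81/13, 129/26)
T4 translate by (3, -6): (-81/13, 129/26) → (-42/13, -27/26)
T5 shear: y ← y + 1·x: (-42/13, -27/26) → (-42/13, -111/26)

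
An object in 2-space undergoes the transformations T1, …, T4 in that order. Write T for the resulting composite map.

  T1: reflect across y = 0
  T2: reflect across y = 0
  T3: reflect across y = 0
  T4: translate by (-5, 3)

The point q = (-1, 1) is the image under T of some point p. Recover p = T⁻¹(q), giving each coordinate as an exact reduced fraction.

T1 = [1 0 0; 0 -1 0; 0 0 1]
T2·T1 = [1 0 0; 0 1 0; 0 0 1]
T3·…·T1 = [1 0 0; 0 -1 0; 0 0 1]
T4·…·T1 = [1 0 -5; 0 -1 3; 0 0 1]
det M = -1; M⁻¹ = [1 0 5; 0 -1 3; 0 0 1]
M⁻¹ · (-1, 1)ᵀ = (4, 2)ᵀ

p = (4, 2)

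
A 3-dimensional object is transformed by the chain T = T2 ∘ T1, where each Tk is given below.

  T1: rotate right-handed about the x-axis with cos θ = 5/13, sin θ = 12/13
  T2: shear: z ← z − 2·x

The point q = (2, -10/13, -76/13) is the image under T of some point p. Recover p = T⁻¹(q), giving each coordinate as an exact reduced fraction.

p = (2, -2, 0)

T1 = [1 0 0 0; 0 5/13 -12/13 0; 0 12/13 5/13 0; 0 0 0 1]
T2·T1 = [1 0 0 0; 0 5/13 -12/13 0; -2 12/13 5/13 0; 0 0 0 1]
det M = 1; M⁻¹ = [1 0 0 0; 24/13 5/13 12/13 0; 10/13 -12/13 5/13 0; 0 0 0 1]
M⁻¹ · (2, -10/13, -76/13)ᵀ = (2, -2, 0)ᵀ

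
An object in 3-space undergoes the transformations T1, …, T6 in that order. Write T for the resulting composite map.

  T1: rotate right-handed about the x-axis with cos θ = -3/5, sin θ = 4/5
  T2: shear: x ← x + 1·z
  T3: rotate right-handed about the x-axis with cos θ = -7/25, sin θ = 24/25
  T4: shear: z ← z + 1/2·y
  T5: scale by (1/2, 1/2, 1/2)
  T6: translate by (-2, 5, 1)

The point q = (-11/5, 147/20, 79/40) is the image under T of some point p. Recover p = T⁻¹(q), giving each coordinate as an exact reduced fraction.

T1 = [1 0 0 0; 0 -3/5 -4/5 0; 0 4/5 -3/5 0; 0 0 0 1]
T2·T1 = [1 4/5 -3/5 0; 0 -3/5 -4/5 0; 0 4/5 -3/5 0; 0 0 0 1]
T3·…·T1 = [1 4/5 -3/5 0; 0 -3/5 4/5 0; 0 -4/5 -3/5 0; 0 0 0 1]
T4·…·T1 = [1 4/5 -3/5 0; 0 -3/5 4/5 0; 0 -11/10 -1/5 0; 0 0 0 1]
T5·…·T1 = [1/2 2/5 -3/10 0; 0 -3/10 2/5 0; 0 -11/20 -1/10 0; 0 0 0 1]
T6·…·T1 = [1/2 2/5 -3/10 -2; 0 -3/10 2/5 5; 0 -11/20 -1/10 1; 0 0 0 1]
det M = 1/8; M⁻¹ = [2 41/25 14/25 -119/25; 0 -2/5 -8/5 18/5; 0 11/5 -6/5 -49/5; 0 0 0 1]
M⁻¹ · (-11/5, 147/20, 79/40)ᵀ = (4, -5/2, 4)ᵀ

p = (4, -5/2, 4)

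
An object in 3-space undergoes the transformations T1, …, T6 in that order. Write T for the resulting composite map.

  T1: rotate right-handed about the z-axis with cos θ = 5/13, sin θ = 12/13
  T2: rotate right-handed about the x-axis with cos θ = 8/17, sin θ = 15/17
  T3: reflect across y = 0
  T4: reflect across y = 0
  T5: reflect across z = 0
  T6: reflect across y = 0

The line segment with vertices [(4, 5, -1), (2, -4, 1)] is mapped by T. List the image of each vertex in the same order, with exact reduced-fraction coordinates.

image vertices: (-40/13, -779/221, -991/221), (58/13, 163/221, -164/221)

T1 rotate right-handed about the z-axis with cos θ = 5/13, sin θ = 12/13: (4, 5, -1) → (-40/13, 73/13, -1); (2, -4, 1) → (58/13, 4/13, 1)
T2 rotate right-handed about the x-axis with cos θ = 8/17, sin θ = 15/17: (-40/13, 73/13, -1) → (-40/13, 779/221, 991/221); (58/13, 4/13, 1) → (58/13, -163/221, 164/221)
T3 reflect across y = 0: (-40/13, 779/221, 991/221) → (-40/13, -779/221, 991/221); (58/13, -163/221, 164/221) → (58/13, 163/221, 164/221)
T4 reflect across y = 0: (-40/13, -779/221, 991/221) → (-40/13, 779/221, 991/221); (58/13, 163/221, 164/221) → (58/13, -163/221, 164/221)
T5 reflect across z = 0: (-40/13, 779/221, 991/221) → (-40/13, 779/221, -991/221); (58/13, -163/221, 164/221) → (58/13, -163/221, -164/221)
T6 reflect across y = 0: (-40/13, 779/221, -991/221) → (-40/13, -779/221, -991/221); (58/13, -163/221, -164/221) → (58/13, 163/221, -164/221)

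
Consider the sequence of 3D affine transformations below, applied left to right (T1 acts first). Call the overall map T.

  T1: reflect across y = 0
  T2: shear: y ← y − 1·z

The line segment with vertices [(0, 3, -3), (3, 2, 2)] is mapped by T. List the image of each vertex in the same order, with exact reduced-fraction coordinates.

T1 reflect across y = 0: (0, 3, -3) → (0, -3, -3); (3, 2, 2) → (3, -2, 2)
T2 shear: y ← y − 1·z: (0, -3, -3) → (0, 0, -3); (3, -2, 2) → (3, -4, 2)

image vertices: (0, 0, -3), (3, -4, 2)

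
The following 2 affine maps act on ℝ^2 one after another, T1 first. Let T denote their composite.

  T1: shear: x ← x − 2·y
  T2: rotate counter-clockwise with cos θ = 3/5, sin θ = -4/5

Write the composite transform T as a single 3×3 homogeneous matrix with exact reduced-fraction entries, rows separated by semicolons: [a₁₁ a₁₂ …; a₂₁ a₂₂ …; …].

T = [3/5 -2/5 0; -4/5 11/5 0; 0 0 1]

T1 = [1 -2 0; 0 1 0; 0 0 1]
T2·T1 = [3/5 -2/5 0; -4/5 11/5 0; 0 0 1]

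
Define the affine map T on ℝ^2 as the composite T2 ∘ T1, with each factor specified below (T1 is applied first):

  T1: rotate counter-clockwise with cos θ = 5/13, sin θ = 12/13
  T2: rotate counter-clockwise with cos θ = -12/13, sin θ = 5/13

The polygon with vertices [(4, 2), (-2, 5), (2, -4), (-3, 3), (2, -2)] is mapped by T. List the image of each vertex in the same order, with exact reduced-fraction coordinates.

image vertices: (-242/169, -716/169), (835/169, -362/169), (-716/169, 242/169), (717/169, -3/169), (-478/169, 2/169)

T1 rotate counter-clockwise with cos θ = 5/13, sin θ = 12/13: (4, 2) → (-4/13, 58/13); (-2, 5) → (-70/13, 1/13); (2, -4) → (58/13, 4/13); (-3, 3) → (-51/13, -21/13); (2, -2) → (34/13, 14/13)
T2 rotate counter-clockwise with cos θ = -12/13, sin θ = 5/13: (-4/13, 58/13) → (-242/169, -716/169); (-70/13, 1/13) → (835/169, -362/169); (58/13, 4/13) → (-716/169, 242/169); (-51/13, -21/13) → (717/169, -3/169); (34/13, 14/13) → (-478/169, 2/169)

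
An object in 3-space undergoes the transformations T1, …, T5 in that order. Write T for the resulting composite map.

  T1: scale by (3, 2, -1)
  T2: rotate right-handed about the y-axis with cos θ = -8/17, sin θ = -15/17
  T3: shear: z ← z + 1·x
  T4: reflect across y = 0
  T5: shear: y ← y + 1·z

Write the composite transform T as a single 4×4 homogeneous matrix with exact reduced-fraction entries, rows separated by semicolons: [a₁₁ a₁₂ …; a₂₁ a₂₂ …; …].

T = [-24/17 0 15/17 0; 21/17 -2 23/17 0; 21/17 0 23/17 0; 0 0 0 1]

T1 = [3 0 0 0; 0 2 0 0; 0 0 -1 0; 0 0 0 1]
T2·T1 = [-24/17 0 15/17 0; 0 2 0 0; 45/17 0 8/17 0; 0 0 0 1]
T3·…·T1 = [-24/17 0 15/17 0; 0 2 0 0; 21/17 0 23/17 0; 0 0 0 1]
T4·…·T1 = [-24/17 0 15/17 0; 0 -2 0 0; 21/17 0 23/17 0; 0 0 0 1]
T5·…·T1 = [-24/17 0 15/17 0; 21/17 -2 23/17 0; 21/17 0 23/17 0; 0 0 0 1]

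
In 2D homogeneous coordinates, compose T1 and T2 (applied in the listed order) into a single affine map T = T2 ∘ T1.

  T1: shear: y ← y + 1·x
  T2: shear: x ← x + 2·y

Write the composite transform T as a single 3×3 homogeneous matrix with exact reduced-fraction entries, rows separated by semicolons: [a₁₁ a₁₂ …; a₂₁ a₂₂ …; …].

T = [3 2 0; 1 1 0; 0 0 1]

T1 = [1 0 0; 1 1 0; 0 0 1]
T2·T1 = [3 2 0; 1 1 0; 0 0 1]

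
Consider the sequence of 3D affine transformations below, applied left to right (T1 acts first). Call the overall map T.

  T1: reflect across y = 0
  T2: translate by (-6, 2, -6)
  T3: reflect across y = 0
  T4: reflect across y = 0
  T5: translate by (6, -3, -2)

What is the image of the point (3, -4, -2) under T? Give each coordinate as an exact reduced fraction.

T(p) = (3, 3, -10)

T1 reflect across y = 0: (3, -4, -2) → (3, 4, -2)
T2 translate by (-6, 2, -6): (3, 4, -2) → (-3, 6, -8)
T3 reflect across y = 0: (-3, 6, -8) → (-3, -6, -8)
T4 reflect across y = 0: (-3, -6, -8) → (-3, 6, -8)
T5 translate by (6, -3, -2): (-3, 6, -8) → (3, 3, -10)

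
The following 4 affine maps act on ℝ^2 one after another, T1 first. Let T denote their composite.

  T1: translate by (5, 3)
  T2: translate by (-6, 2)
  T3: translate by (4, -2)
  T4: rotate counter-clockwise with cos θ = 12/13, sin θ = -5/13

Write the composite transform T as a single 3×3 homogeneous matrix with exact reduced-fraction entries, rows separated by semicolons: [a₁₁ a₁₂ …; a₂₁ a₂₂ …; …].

T = [12/13 5/13 51/13; -5/13 12/13 21/13; 0 0 1]

T1 = [1 0 5; 0 1 3; 0 0 1]
T2·T1 = [1 0 -1; 0 1 5; 0 0 1]
T3·…·T1 = [1 0 3; 0 1 3; 0 0 1]
T4·…·T1 = [12/13 5/13 51/13; -5/13 12/13 21/13; 0 0 1]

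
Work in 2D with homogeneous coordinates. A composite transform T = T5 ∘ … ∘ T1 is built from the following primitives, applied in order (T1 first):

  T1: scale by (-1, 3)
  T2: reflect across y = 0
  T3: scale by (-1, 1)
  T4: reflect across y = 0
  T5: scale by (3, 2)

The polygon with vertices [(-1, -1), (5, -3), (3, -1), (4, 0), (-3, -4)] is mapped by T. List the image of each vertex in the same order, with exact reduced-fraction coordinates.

T1 scale by (-1, 3): (-1, -1) → (1, -3); (5, -3) → (-5, -9); (3, -1) → (-3, -3); (4, 0) → (-4, 0); (-3, -4) → (3, -12)
T2 reflect across y = 0: (1, -3) → (1, 3); (-5, -9) → (-5, 9); (-3, -3) → (-3, 3); (-4, 0) → (-4, 0); (3, -12) → (3, 12)
T3 scale by (-1, 1): (1, 3) → (-1, 3); (-5, 9) → (5, 9); (-3, 3) → (3, 3); (-4, 0) → (4, 0); (3, 12) → (-3, 12)
T4 reflect across y = 0: (-1, 3) → (-1, -3); (5, 9) → (5, -9); (3, 3) → (3, -3); (4, 0) → (4, 0); (-3, 12) → (-3, -12)
T5 scale by (3, 2): (-1, -3) → (-3, -6); (5, -9) → (15, -18); (3, -3) → (9, -6); (4, 0) → (12, 0); (-3, -12) → (-9, -24)

image vertices: (-3, -6), (15, -18), (9, -6), (12, 0), (-9, -24)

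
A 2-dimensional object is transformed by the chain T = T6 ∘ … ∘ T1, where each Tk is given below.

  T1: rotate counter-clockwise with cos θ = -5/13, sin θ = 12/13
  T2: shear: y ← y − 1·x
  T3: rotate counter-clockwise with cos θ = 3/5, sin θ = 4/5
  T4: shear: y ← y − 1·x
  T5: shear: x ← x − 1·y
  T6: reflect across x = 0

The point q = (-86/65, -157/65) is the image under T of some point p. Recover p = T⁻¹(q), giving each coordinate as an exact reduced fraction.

T1 = [-5/13 -12/13 0; 12/13 -5/13 0; 0 0 1]
T2·T1 = [-5/13 -12/13 0; 17/13 7/13 0; 0 0 1]
T3·…·T1 = [-83/65 -64/65 0; 31/65 -27/65 0; 0 0 1]
T4·…·T1 = [-83/65 -64/65 0; 114/65 37/65 0; 0 0 1]
T5·…·T1 = [-197/65 -101/65 0; 114/65 37/65 0; 0 0 1]
T6·…·T1 = [197/65 101/65 0; 114/65 37/65 0; 0 0 1]
det M = -1; M⁻¹ = [-37/65 101/65 0; 114/65 -197/65 0; 0 0 1]
M⁻¹ · (-86/65, -157/65)ᵀ = (-3, 5)ᵀ

p = (-3, 5)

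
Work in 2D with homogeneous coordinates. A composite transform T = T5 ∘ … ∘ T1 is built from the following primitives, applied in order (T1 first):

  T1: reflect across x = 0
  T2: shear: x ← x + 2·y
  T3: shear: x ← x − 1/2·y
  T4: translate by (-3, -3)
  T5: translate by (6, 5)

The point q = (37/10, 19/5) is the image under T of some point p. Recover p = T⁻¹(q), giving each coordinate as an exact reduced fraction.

T1 = [-1 0 0; 0 1 0; 0 0 1]
T2·T1 = [-1 2 0; 0 1 0; 0 0 1]
T3·…·T1 = [-1 3/2 0; 0 1 0; 0 0 1]
T4·…·T1 = [-1 3/2 -3; 0 1 -3; 0 0 1]
T5·…·T1 = [-1 3/2 3; 0 1 2; 0 0 1]
det M = -1; M⁻¹ = [-1 3/2 0; 0 1 -2; 0 0 1]
M⁻¹ · (37/10, 19/5)ᵀ = (2, 9/5)ᵀ

p = (2, 9/5)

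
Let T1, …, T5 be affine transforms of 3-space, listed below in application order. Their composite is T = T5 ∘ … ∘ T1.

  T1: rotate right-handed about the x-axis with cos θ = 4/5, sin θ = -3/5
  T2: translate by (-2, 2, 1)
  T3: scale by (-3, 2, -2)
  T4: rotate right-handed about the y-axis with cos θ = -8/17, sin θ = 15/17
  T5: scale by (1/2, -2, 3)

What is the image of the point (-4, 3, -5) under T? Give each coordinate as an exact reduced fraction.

T1 rotate right-handed about the x-axis with cos θ = 4/5, sin θ = -3/5: (-4, 3, -5) → (-4, -3/5, -29/5)
T2 translate by (-2, 2, 1): (-4, -3/5, -29/5) → (-6, 7/5, -24/5)
T3 scale by (-3, 2, -2): (-6, 7/5, -24/5) → (18, 14/5, 48/5)
T4 rotate right-handed about the y-axis with cos θ = -8/17, sin θ = 15/17: (18, 14/5, 48/5) → (0, 14/5, -102/5)
T5 scale by (1/2, -2, 3): (0, 14/5, -102/5) → (0, -28/5, -306/5)

T(p) = (0, -28/5, -306/5)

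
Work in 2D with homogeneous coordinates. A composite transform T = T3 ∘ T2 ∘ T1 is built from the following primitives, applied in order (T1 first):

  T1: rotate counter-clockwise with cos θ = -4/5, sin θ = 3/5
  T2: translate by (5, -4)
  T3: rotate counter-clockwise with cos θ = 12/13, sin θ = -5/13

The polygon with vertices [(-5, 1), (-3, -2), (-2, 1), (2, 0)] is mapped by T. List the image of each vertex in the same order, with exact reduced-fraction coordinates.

image vertices: (309/65, -678/65), (411/65, -467/65), (42/13, -102/13), (134/65, -253/65)

T1 rotate counter-clockwise with cos θ = -4/5, sin θ = 3/5: (-5, 1) → (17/5, -19/5); (-3, -2) → (18/5, -1/5); (-2, 1) → (1, -2); (2, 0) → (-8/5, 6/5)
T2 translate by (5, -4): (17/5, -19/5) → (42/5, -39/5); (18/5, -1/5) → (43/5, -21/5); (1, -2) → (6, -6); (-8/5, 6/5) → (17/5, -14/5)
T3 rotate counter-clockwise with cos θ = 12/13, sin θ = -5/13: (42/5, -39/5) → (309/65, -678/65); (43/5, -21/5) → (411/65, -467/65); (6, -6) → (42/13, -102/13); (17/5, -14/5) → (134/65, -253/65)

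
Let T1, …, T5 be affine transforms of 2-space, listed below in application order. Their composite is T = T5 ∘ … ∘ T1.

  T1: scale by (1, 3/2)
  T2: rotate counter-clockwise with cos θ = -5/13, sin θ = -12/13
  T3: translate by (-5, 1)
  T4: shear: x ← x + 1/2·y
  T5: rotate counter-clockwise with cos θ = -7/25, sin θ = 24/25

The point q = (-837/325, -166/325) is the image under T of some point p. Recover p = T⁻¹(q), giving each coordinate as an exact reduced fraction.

p = (-3, 2)

T1 = [1 0 0; 0 3/2 0; 0 0 1]
T2·T1 = [-5/13 18/13 0; -12/13 -15/26 0; 0 0 1]
T3·…·T1 = [-5/13 18/13 -5; -12/13 -15/26 1; 0 0 1]
T4·…·T1 = [-11/13 57/52 -9/2; -12/13 -15/26 1; 0 0 1]
T5·…·T1 = [73/65 321/1300 3/10; -36/65 789/650 -23/5; 0 0 1]
det M = 3/2; M⁻¹ = [263/325 -107/650 -1; 24/65 146/195 10/3; 0 0 1]
M⁻¹ · (-837/325, -166/325)ᵀ = (-3, 2)ᵀ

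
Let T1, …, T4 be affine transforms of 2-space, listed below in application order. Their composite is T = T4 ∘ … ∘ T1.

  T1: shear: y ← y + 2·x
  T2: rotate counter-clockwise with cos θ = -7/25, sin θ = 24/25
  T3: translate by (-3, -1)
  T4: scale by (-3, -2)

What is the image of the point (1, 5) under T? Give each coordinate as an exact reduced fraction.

T(p) = (30, 4)

T1 shear: y ← y + 2·x: (1, 5) → (1, 7)
T2 rotate counter-clockwise with cos θ = -7/25, sin θ = 24/25: (1, 7) → (-7, -1)
T3 translate by (-3, -1): (-7, -1) → (-10, -2)
T4 scale by (-3, -2): (-10, -2) → (30, 4)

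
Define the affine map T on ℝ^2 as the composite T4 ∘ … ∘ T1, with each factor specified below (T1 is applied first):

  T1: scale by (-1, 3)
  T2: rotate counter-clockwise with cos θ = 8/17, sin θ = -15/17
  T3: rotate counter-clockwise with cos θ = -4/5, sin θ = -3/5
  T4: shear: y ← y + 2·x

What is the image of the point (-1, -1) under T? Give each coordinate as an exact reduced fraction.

T(p) = (31/85, 329/85)

T1 scale by (-1, 3): (-1, -1) → (1, -3)
T2 rotate counter-clockwise with cos θ = 8/17, sin θ = -15/17: (1, -3) → (-37/17, -39/17)
T3 rotate counter-clockwise with cos θ = -4/5, sin θ = -3/5: (-37/17, -39/17) → (31/85, 267/85)
T4 shear: y ← y + 2·x: (31/85, 267/85) → (31/85, 329/85)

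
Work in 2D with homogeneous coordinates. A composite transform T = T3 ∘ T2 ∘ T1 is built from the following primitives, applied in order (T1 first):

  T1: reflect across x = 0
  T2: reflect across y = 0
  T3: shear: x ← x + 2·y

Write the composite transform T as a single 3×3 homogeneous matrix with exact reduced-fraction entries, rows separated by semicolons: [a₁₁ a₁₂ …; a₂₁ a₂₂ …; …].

T1 = [-1 0 0; 0 1 0; 0 0 1]
T2·T1 = [-1 0 0; 0 -1 0; 0 0 1]
T3·…·T1 = [-1 -2 0; 0 -1 0; 0 0 1]

T = [-1 -2 0; 0 -1 0; 0 0 1]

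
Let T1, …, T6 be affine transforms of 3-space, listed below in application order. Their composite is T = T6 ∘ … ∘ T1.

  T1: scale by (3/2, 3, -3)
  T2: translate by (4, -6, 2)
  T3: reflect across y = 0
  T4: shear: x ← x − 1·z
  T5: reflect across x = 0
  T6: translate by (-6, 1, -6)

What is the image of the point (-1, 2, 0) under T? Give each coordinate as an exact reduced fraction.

T1 scale by (3/2, 3, -3): (-1, 2, 0) → (-3/2, 6, 0)
T2 translate by (4, -6, 2): (-3/2, 6, 0) → (5/2, 0, 2)
T3 reflect across y = 0: (5/2, 0, 2) → (5/2, 0, 2)
T4 shear: x ← x − 1·z: (5/2, 0, 2) → (1/2, 0, 2)
T5 reflect across x = 0: (1/2, 0, 2) → (-1/2, 0, 2)
T6 translate by (-6, 1, -6): (-1/2, 0, 2) → (-13/2, 1, -4)

T(p) = (-13/2, 1, -4)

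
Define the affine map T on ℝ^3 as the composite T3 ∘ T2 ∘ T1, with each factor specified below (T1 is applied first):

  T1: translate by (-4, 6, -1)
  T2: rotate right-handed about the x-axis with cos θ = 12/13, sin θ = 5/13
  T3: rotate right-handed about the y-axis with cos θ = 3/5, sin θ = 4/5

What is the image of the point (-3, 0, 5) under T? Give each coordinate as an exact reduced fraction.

T1 translate by (-4, 6, -1): (-3, 0, 5) → (-7, 6, 4)
T2 rotate right-handed about the x-axis with cos θ = 12/13, sin θ = 5/13: (-7, 6, 4) → (-7, 4, 6)
T3 rotate right-handed about the y-axis with cos θ = 3/5, sin θ = 4/5: (-7, 4, 6) → (3/5, 4, 46/5)

T(p) = (3/5, 4, 46/5)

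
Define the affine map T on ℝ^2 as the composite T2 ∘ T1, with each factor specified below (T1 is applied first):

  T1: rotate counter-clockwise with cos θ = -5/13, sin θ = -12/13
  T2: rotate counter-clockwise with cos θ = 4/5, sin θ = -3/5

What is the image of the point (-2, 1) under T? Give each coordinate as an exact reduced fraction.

T(p) = (29/13, 2/13)

T1 rotate counter-clockwise with cos θ = -5/13, sin θ = -12/13: (-2, 1) → (22/13, 19/13)
T2 rotate counter-clockwise with cos θ = 4/5, sin θ = -3/5: (22/13, 19/13) → (29/13, 2/13)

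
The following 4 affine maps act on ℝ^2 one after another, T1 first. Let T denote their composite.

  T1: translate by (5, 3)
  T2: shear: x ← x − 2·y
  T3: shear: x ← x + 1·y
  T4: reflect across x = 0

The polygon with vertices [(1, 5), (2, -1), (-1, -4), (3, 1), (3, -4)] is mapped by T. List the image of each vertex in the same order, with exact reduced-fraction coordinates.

image vertices: (2, 8), (-5, 2), (-5, -1), (-4, 4), (-9, -1)

T1 translate by (5, 3): (1, 5) → (6, 8); (2, -1) → (7, 2); (-1, -4) → (4, -1); (3, 1) → (8, 4); (3, -4) → (8, -1)
T2 shear: x ← x − 2·y: (6, 8) → (-10, 8); (7, 2) → (3, 2); (4, -1) → (6, -1); (8, 4) → (0, 4); (8, -1) → (10, -1)
T3 shear: x ← x + 1·y: (-10, 8) → (-2, 8); (3, 2) → (5, 2); (6, -1) → (5, -1); (0, 4) → (4, 4); (10, -1) → (9, -1)
T4 reflect across x = 0: (-2, 8) → (2, 8); (5, 2) → (-5, 2); (5, -1) → (-5, -1); (4, 4) → (-4, 4); (9, -1) → (-9, -1)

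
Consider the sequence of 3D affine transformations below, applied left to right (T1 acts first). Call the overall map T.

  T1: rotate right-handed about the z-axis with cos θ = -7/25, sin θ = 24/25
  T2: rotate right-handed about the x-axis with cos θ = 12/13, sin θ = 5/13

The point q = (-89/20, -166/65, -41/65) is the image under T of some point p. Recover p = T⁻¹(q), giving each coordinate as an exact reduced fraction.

T1 = [-7/25 -24/25 0 0; 24/25 -7/25 0 0; 0 0 1 0; 0 0 0 1]
T2·T1 = [-7/25 -24/25 0 0; 288/325 -84/325 -5/13 0; 24/65 -7/65 12/13 0; 0 0 0 1]
det M = 1; M⁻¹ = [-7/25 288/325 24/65 0; -24/25 -84/325 -7/65 0; 0 -5/13 12/13 0; 0 0 0 1]
M⁻¹ · (-89/20, -166/65, -41/65)ᵀ = (-5/4, 5, 2/5)ᵀ

p = (-5/4, 5, 2/5)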